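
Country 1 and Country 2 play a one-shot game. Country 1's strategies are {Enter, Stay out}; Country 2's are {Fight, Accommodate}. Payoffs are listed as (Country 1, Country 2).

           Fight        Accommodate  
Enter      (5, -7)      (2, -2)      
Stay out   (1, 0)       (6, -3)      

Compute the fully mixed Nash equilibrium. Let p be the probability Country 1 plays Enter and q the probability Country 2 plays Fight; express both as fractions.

p = 3/8, q = 1/2

Each player's mixing probability is pinned down by making the *other* player indifferent.
Country 2 indifferent between Fight and Accommodate: p·(-7) + (1−p)·0 = p·(-2) + (1−p)·(-3) ⟹ 0 + (-7)p = (-3) + 1p ⟹ p = 3/8.
Country 1 indifferent between Enter and Stay out: q·5 + (1−q)·2 = q·1 + (1−q)·6 ⟹ 2 + 3q = 6 + (-5)q ⟹ q = 1/2.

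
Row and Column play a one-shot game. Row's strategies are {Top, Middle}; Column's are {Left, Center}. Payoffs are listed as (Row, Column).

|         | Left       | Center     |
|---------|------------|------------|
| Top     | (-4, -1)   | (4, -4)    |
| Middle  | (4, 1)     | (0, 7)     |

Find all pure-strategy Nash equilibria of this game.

None

Find each player's best response to every opponent strategy; NE are the intersections.
Row's best responses — vs Left: Middle (payoff 4); vs Center: Top (payoff 4).
Column's best responses — vs Top: Left (payoff -1); vs Middle: Center (payoff 7).
No cell has both players best-responding. For instance, Row's best reply to Left is Middle, but against Middle Column prefers Center over Left.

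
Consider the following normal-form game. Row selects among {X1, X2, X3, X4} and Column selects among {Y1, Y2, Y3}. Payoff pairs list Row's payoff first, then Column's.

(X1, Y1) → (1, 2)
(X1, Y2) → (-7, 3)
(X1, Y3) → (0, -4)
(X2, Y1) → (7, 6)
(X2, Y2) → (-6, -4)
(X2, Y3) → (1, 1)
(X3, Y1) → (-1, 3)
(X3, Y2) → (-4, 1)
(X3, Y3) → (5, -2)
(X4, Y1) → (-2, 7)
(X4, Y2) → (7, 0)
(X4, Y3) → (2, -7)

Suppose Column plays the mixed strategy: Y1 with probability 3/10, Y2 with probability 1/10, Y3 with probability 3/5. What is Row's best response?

X3

Row's best reply maximizes expected payoff against the mix.
X1: (3/10)·1 + (1/10)·(-7) + (3/5)·0 = -2/5
X2: (3/10)·7 + (1/10)·(-6) + (3/5)·1 = 21/10
X3: (3/10)·(-1) + (1/10)·(-4) + (3/5)·5 = 23/10
X4: (3/10)·(-2) + (1/10)·7 + (3/5)·2 = 13/10
Highest expected payoff is 23/10, from X3.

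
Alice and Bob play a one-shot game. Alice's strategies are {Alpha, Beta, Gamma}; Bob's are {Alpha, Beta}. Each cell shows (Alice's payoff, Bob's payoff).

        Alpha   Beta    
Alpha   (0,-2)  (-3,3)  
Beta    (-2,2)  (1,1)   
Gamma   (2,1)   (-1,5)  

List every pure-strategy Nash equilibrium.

There is no pure-strategy Nash equilibrium

Check mutual best responses: a cell is a NE iff neither player can gain by unilaterally deviating.
Alice's best responses — vs Alpha: Gamma (payoff 2); vs Beta: Beta (payoff 1).
Bob's best responses — vs Alpha: Beta (payoff 3); vs Beta: Alpha (payoff 2); vs Gamma: Beta (payoff 5).
No cell has both players best-responding. For instance, Alice's best reply to Beta is Beta, but against Beta Bob prefers Alpha over Beta.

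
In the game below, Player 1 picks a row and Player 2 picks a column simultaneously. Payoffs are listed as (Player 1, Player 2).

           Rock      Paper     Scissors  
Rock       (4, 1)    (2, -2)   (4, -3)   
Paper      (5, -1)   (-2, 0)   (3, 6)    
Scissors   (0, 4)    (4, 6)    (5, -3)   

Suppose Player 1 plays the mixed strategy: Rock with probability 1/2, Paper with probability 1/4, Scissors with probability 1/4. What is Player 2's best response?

Compute Player 2's expected payoff from each pure strategy against the given mix.
Rock: (1/2)·1 + (1/4)·(-1) + (1/4)·4 = 5/4
Paper: (1/2)·(-2) + (1/4)·0 + (1/4)·6 = 1/2
Scissors: (1/2)·(-3) + (1/4)·6 + (1/4)·(-3) = -3/4
Highest expected payoff is 5/4, from Rock.

Rock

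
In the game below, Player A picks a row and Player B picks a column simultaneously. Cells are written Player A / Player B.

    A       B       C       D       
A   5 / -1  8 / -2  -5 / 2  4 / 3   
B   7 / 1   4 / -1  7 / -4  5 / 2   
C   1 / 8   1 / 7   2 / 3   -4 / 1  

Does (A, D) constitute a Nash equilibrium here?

Holding Player B at D: Player A gets 4 from A but could get 5 by switching to B. Player A has a profitable deviation.

No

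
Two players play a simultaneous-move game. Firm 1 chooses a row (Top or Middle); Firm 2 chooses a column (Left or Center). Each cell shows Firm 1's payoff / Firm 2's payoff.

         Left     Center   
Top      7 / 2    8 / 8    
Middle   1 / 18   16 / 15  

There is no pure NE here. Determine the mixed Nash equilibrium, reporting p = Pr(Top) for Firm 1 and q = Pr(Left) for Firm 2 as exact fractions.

In a mixed NE each player is indifferent between their pure strategies, so the opponent's mix sets the indifference.
Firm 2 indifferent between Left and Center: p·2 + (1−p)·18 = p·8 + (1−p)·15 ⟹ 18 + (-16)p = 15 + (-7)p ⟹ p = 1/3.
Firm 1 indifferent between Top and Middle: q·7 + (1−q)·8 = q·1 + (1−q)·16 ⟹ 8 + (-1)q = 16 + (-15)q ⟹ q = 4/7.

p = 1/3, q = 4/7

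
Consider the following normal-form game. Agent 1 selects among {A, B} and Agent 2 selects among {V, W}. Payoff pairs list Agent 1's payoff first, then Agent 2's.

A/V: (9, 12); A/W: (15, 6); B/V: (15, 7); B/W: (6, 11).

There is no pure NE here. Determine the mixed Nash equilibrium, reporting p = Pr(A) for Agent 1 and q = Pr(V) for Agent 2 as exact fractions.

Each player's mixing probability is pinned down by making the *other* player indifferent.
Agent 2 indifferent between V and W: p·12 + (1−p)·7 = p·6 + (1−p)·11 ⟹ 7 + 5p = 11 + (-5)p ⟹ p = 2/5.
Agent 1 indifferent between A and B: q·9 + (1−q)·15 = q·15 + (1−q)·6 ⟹ 15 + (-6)q = 6 + 9q ⟹ q = 3/5.

p = 2/5, q = 3/5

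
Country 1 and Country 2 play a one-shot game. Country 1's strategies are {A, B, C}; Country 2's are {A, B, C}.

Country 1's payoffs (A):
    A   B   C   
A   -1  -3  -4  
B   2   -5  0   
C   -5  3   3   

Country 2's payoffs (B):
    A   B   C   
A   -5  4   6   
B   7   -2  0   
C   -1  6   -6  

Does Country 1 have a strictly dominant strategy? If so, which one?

Check whether one of Country 1's strategies beats all alternatives regardless of what the opponent does.
A is not dominant: against A, B gives 2 > -1.
B is not dominant: against B, A gives -3 > -5.
C is not dominant: against A, A gives -1 > -5.
No single strategy is best against every opponent action.

No strictly dominant strategy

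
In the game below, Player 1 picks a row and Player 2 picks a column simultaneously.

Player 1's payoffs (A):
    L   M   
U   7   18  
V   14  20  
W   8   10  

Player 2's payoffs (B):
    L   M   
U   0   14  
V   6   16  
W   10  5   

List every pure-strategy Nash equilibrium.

(V, M)

Check mutual best responses: a cell is a NE iff neither player can gain by unilaterally deviating.
Player 1's best responses — vs L: V (payoff 14); vs M: V (payoff 20).
Player 2's best responses — vs U: M (payoff 14); vs V: M (payoff 16); vs W: L (payoff 10).
The only mutual best response is (V, M); neither player gains by switching there.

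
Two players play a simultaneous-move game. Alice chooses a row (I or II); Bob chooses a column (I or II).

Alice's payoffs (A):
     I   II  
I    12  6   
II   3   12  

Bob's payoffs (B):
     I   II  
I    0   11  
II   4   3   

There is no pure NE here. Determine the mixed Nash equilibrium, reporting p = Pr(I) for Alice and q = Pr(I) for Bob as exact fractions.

p = 1/12, q = 2/5

Each player's mixing probability is pinned down by making the *other* player indifferent.
Bob indifferent between I and II: p·0 + (1−p)·4 = p·11 + (1−p)·3 ⟹ 4 + (-4)p = 3 + 8p ⟹ p = 1/12.
Alice indifferent between I and II: q·12 + (1−q)·6 = q·3 + (1−q)·12 ⟹ 6 + 6q = 12 + (-9)q ⟹ q = 2/5.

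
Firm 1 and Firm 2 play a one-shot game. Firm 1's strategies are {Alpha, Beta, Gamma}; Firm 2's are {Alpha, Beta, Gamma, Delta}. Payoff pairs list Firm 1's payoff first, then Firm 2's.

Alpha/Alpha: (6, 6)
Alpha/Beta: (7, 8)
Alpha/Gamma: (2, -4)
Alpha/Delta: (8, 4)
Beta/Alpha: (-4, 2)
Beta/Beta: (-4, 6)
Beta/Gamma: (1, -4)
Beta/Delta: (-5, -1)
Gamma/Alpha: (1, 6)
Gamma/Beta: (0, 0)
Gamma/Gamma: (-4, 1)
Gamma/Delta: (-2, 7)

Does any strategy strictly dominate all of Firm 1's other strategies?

A strategy is strictly dominant if it gives Firm 1 a strictly higher payoff than every other strategy, against every choice by the opponent.
Alpha strictly dominates: vs Alpha: 6 > each of {-4, 1}; vs Beta: 7 > each of {-4, 0}; vs Gamma: 2 > each of {1, -4}; vs Delta: 8 > each of {-5, -2}.

Alpha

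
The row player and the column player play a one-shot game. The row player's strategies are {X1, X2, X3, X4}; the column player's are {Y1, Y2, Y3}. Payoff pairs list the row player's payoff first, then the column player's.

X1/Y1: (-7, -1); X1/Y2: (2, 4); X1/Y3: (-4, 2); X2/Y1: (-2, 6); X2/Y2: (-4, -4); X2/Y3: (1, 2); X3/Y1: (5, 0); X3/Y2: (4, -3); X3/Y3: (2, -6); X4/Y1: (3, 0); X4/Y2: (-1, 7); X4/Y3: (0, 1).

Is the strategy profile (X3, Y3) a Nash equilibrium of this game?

Holding the column player at Y3: the row player gets 2 from X3, versus -4 from X1, 1 from X2, 0 from X4. No profitable deviation for the row player.
Holding the row player at X3: the column player gets -6 from Y3 but could get 0 by switching to Y1. The column player has a profitable deviation.

No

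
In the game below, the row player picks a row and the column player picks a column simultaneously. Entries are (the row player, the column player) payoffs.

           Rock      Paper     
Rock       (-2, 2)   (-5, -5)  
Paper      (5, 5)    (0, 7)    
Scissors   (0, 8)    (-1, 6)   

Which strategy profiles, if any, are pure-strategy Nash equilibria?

(Paper, Paper)

A profile is a Nash equilibrium when each player is best-responding to the other.
The row player's best responses — vs Rock: Paper (payoff 5); vs Paper: Paper (payoff 0).
The column player's best responses — vs Rock: Rock (payoff 2); vs Paper: Paper (payoff 7); vs Scissors: Rock (payoff 8).
The only mutual best response is (Paper, Paper); neither player gains by switching there.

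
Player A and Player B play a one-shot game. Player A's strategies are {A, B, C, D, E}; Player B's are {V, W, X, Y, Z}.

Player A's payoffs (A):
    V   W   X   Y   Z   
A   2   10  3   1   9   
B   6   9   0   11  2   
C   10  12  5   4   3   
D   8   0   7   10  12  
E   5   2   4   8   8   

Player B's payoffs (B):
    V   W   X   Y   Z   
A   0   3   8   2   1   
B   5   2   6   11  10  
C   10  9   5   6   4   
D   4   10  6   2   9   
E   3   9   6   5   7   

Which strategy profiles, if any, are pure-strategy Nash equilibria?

Find each player's best response to every opponent strategy; NE are the intersections.
Player A's best responses — vs V: C (payoff 10); vs W: C (payoff 12); vs X: D (payoff 7); vs Y: B (payoff 11); vs Z: D (payoff 12).
Player B's best responses — vs A: X (payoff 8); vs B: Y (payoff 11); vs C: V (payoff 10); vs D: W (payoff 10); vs E: W (payoff 9).
Mutual best responses occur at (B, Y) and (C, V); at each, neither player gains by switching.

(B, Y) and (C, V)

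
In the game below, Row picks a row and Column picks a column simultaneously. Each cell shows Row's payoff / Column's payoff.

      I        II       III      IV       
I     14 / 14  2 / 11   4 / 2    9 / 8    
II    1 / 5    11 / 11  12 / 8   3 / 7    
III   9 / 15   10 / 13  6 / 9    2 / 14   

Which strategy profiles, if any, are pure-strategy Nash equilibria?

(I, I) and (II, II)

Find each player's best response to every opponent strategy; NE are the intersections.
Row's best responses — vs I: I (payoff 14); vs II: II (payoff 11); vs III: II (payoff 12); vs IV: I (payoff 9).
Column's best responses — vs I: I (payoff 14); vs II: II (payoff 11); vs III: I (payoff 15).
Mutual best responses occur at (I, I) and (II, II); at each, neither player gains by switching.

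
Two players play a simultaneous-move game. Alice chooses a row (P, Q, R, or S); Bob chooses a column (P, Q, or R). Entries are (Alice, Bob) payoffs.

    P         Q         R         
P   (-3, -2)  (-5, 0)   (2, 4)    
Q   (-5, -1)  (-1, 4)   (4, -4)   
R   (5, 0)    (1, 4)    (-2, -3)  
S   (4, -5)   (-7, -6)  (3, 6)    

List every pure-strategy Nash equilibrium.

Find each player's best response to every opponent strategy; NE are the intersections.
Alice's best responses — vs P: R (payoff 5); vs Q: R (payoff 1); vs R: Q (payoff 4).
Bob's best responses — vs P: R (payoff 4); vs Q: Q (payoff 4); vs R: Q (payoff 4); vs S: R (payoff 6).
The only mutual best response is (R, Q); neither player gains by switching there.

(R, Q)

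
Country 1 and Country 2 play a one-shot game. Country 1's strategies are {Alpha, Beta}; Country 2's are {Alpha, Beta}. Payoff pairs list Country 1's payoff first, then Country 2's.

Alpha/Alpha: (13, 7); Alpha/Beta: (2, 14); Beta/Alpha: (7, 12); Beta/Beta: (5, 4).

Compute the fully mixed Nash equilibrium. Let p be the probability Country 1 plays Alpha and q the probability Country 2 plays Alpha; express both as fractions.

In a mixed NE each player is indifferent between their pure strategies, so the opponent's mix sets the indifference.
Country 2 indifferent between Alpha and Beta: p·7 + (1−p)·12 = p·14 + (1−p)·4 ⟹ 12 + (-5)p = 4 + 10p ⟹ p = 8/15.
Country 1 indifferent between Alpha and Beta: q·13 + (1−q)·2 = q·7 + (1−q)·5 ⟹ 2 + 11q = 5 + 2q ⟹ q = 1/3.

p = 8/15, q = 1/3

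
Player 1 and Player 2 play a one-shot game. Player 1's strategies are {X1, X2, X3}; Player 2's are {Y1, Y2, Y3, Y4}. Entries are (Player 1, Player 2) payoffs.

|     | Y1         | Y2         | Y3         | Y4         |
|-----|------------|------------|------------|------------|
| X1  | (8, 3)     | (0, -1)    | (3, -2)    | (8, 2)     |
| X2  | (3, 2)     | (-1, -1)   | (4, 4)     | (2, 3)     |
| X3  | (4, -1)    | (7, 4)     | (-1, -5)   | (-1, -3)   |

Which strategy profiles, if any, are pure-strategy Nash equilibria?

A profile is a Nash equilibrium when each player is best-responding to the other.
Player 1's best responses — vs Y1: X1 (payoff 8); vs Y2: X3 (payoff 7); vs Y3: X2 (payoff 4); vs Y4: X1 (payoff 8).
Player 2's best responses — vs X1: Y1 (payoff 3); vs X2: Y3 (payoff 4); vs X3: Y2 (payoff 4).
Mutual best responses occur at (X1, Y1), (X2, Y3), and (X3, Y2); at each, neither player gains by switching.

(X1, Y1), (X2, Y3), and (X3, Y2)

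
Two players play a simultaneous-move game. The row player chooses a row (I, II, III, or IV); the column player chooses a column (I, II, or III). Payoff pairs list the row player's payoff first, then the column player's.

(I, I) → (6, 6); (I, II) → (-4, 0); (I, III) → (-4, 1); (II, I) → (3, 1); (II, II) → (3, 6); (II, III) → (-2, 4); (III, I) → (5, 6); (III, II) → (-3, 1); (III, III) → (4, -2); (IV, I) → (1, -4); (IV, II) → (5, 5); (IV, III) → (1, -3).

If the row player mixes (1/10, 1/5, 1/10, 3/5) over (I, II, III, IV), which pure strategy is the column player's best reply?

The column player's best reply maximizes expected payoff against the mix.
I: (1/10)·6 + (1/5)·1 + (1/10)·6 + (3/5)·(-4) = -1
II: (1/10)·0 + (1/5)·6 + (1/10)·1 + (3/5)·5 = 43/10
III: (1/10)·1 + (1/5)·4 + (1/10)·(-2) + (3/5)·(-3) = -11/10
Highest expected payoff is 43/10, from II.

II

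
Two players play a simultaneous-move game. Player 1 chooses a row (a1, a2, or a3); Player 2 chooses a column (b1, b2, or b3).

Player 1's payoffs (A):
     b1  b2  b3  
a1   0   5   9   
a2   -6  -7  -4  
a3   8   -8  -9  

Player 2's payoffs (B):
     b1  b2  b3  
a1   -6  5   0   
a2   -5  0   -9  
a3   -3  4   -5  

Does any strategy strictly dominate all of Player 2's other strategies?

Check whether one of Player 2's strategies beats all alternatives regardless of what the opponent does.
b2 strictly dominates: vs a1: 5 > each of {-6, 0}; vs a2: 0 > each of {-5, -9}; vs a3: 4 > each of {-3, -5}.

b2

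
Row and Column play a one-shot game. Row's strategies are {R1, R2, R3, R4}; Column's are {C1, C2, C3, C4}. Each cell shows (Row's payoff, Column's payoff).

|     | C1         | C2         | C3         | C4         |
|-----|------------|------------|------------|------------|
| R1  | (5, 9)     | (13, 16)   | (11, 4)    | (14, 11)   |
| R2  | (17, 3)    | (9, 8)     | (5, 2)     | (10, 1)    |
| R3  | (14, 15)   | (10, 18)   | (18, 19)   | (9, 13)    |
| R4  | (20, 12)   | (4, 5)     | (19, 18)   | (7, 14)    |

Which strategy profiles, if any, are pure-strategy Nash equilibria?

(R1, C2) and (R4, C3)

Check mutual best responses: a cell is a NE iff neither player can gain by unilaterally deviating.
Row's best responses — vs C1: R4 (payoff 20); vs C2: R1 (payoff 13); vs C3: R4 (payoff 19); vs C4: R1 (payoff 14).
Column's best responses — vs R1: C2 (payoff 16); vs R2: C2 (payoff 8); vs R3: C3 (payoff 19); vs R4: C3 (payoff 18).
Mutual best responses occur at (R1, C2) and (R4, C3); at each, neither player gains by switching.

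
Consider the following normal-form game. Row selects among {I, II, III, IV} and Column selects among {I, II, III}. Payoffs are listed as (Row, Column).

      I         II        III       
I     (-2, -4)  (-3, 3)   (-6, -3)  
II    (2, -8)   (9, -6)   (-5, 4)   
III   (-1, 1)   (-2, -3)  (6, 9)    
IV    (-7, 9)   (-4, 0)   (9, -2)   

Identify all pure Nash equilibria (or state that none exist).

None

A profile is a Nash equilibrium when each player is best-responding to the other.
Row's best responses — vs I: II (payoff 2); vs II: II (payoff 9); vs III: IV (payoff 9).
Column's best responses — vs I: II (payoff 3); vs II: III (payoff 4); vs III: III (payoff 9); vs IV: I (payoff 9).
No cell has both players best-responding. For instance, Row's best reply to I is II, but against II Column prefers III over I.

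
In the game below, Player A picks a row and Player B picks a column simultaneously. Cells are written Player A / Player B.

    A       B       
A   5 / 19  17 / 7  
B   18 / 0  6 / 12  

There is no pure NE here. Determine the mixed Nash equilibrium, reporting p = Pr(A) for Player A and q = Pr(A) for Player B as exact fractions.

Each player's mixing probability is pinned down by making the *other* player indifferent.
Player B indifferent between A and B: p·19 + (1−p)·0 = p·7 + (1−p)·12 ⟹ 0 + 19p = 12 + (-5)p ⟹ p = 1/2.
Player A indifferent between A and B: q·5 + (1−q)·17 = q·18 + (1−q)·6 ⟹ 17 + (-12)q = 6 + 12q ⟹ q = 11/24.

p = 1/2, q = 11/24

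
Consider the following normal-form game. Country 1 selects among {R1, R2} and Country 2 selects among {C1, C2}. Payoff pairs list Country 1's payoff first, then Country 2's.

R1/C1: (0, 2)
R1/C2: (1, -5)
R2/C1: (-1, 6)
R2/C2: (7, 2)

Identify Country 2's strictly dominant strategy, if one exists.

C1

A strategy is strictly dominant if it gives Country 2 a strictly higher payoff than every other strategy, against every choice by the opponent.
C1 strictly dominates: vs R1: 2 > -5; vs R2: 6 > 2.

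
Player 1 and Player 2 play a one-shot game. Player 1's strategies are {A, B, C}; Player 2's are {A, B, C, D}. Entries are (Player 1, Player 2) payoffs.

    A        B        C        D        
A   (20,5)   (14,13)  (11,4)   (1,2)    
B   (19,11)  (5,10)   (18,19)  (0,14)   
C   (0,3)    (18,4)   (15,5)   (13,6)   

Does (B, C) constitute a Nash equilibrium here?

Holding Player 2 at C: Player 1 gets 18 from B, versus 11 from A, 15 from C. No profitable deviation for Player 1.
Holding Player 1 at B: Player 2 gets 19 from C, versus 11 from A, 10 from B, 14 from D. No profitable deviation for Player 2 either.

Yes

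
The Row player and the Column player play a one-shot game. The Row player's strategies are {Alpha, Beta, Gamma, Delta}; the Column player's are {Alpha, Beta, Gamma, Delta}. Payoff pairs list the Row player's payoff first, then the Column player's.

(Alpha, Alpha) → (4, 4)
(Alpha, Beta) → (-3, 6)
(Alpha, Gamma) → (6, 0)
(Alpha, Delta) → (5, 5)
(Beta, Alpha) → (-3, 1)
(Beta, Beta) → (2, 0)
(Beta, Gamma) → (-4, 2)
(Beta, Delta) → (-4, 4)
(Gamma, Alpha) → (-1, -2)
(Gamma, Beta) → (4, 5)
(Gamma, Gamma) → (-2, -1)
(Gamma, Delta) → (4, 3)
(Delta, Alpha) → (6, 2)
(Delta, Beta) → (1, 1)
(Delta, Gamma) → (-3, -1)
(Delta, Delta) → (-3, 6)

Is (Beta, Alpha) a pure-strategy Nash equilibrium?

Holding the Column player at Alpha: the Row player gets -3 from Beta but could get 6 by switching to Delta. The Row player has a profitable deviation.

No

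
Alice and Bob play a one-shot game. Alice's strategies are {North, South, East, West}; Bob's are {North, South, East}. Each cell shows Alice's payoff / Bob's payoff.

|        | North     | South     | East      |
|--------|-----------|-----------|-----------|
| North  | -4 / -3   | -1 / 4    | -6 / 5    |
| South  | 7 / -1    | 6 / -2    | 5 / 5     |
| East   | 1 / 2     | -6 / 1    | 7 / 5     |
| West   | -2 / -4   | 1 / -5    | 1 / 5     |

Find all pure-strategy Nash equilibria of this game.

(East, East)

Check mutual best responses: a cell is a NE iff neither player can gain by unilaterally deviating.
Alice's best responses — vs North: South (payoff 7); vs South: South (payoff 6); vs East: East (payoff 7).
Bob's best responses — vs North: East (payoff 5); vs South: East (payoff 5); vs East: East (payoff 5); vs West: East (payoff 5).
The only mutual best response is (East, East); neither player gains by switching there.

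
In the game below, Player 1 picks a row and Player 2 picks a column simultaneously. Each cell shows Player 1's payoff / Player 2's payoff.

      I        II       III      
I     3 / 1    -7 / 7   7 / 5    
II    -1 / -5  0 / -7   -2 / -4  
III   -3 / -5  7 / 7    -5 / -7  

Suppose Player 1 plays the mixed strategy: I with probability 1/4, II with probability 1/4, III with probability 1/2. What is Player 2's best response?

Compute Player 2's expected payoff from each pure strategy against the given mix.
I: (1/4)·1 + (1/4)·(-5) + (1/2)·(-5) = -7/2
II: (1/4)·7 + (1/4)·(-7) + (1/2)·7 = 7/2
III: (1/4)·5 + (1/4)·(-4) + (1/2)·(-7) = -13/4
Highest expected payoff is 7/2, from II.

II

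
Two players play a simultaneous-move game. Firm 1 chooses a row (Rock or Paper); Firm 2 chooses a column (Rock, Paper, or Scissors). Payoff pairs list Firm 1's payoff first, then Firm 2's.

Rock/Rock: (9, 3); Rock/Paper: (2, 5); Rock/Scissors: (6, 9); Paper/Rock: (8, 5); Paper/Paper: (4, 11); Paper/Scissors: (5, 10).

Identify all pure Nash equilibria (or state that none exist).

Find each player's best response to every opponent strategy; NE are the intersections.
Firm 1's best responses — vs Rock: Rock (payoff 9); vs Paper: Paper (payoff 4); vs Scissors: Rock (payoff 6).
Firm 2's best responses — vs Rock: Scissors (payoff 9); vs Paper: Paper (payoff 11).
Mutual best responses occur at (Rock, Scissors) and (Paper, Paper); at each, neither player gains by switching.

(Rock, Scissors) and (Paper, Paper)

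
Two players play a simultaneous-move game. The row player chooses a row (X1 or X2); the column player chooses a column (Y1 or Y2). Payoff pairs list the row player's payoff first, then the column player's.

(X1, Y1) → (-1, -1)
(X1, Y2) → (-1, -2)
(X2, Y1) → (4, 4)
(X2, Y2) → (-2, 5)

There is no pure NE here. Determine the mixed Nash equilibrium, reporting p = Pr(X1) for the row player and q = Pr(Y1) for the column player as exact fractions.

p = 1/2, q = 1/6

In a mixed NE each player is indifferent between their pure strategies, so the opponent's mix sets the indifference.
The column player indifferent between Y1 and Y2: p·(-1) + (1−p)·4 = p·(-2) + (1−p)·5 ⟹ 4 + (-5)p = 5 + (-7)p ⟹ p = 1/2.
The row player indifferent between X1 and X2: q·(-1) + (1−q)·(-1) = q·4 + (1−q)·(-2) ⟹ (-1) + 0q = (-2) + 6q ⟹ q = 1/6.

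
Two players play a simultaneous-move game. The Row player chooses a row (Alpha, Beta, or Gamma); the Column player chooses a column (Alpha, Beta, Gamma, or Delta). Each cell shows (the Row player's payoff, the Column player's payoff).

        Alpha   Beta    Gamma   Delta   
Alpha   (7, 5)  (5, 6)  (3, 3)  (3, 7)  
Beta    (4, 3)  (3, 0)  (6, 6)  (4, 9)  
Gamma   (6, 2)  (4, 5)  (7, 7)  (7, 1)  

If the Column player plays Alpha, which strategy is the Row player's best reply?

Alpha

With the Column player fixed at Alpha, the Row player's payoffs are: Alpha → 7, Beta → 4, Gamma → 6.
The maximum is 7, achieved by Alpha.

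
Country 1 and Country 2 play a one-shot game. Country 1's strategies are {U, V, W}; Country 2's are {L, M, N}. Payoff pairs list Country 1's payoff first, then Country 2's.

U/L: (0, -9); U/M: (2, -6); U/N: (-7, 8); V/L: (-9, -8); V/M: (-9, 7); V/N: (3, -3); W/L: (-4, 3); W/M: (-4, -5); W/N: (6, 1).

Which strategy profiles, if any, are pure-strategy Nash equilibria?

Find each player's best response to every opponent strategy; NE are the intersections.
Country 1's best responses — vs L: U (payoff 0); vs M: U (payoff 2); vs N: W (payoff 6).
Country 2's best responses — vs U: N (payoff 8); vs V: M (payoff 7); vs W: L (payoff 3).
No cell has both players best-responding. For instance, Country 1's best reply to M is U, but against U Country 2 prefers N over M.

None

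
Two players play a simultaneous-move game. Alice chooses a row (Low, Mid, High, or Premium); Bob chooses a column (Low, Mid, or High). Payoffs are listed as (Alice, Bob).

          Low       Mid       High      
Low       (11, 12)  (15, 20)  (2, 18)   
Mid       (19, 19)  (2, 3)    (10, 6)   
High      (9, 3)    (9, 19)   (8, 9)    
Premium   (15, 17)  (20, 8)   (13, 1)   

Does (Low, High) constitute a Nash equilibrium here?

No

Holding Bob at High: Alice gets 2 from Low but could get 13 by switching to Premium. Alice has a profitable deviation.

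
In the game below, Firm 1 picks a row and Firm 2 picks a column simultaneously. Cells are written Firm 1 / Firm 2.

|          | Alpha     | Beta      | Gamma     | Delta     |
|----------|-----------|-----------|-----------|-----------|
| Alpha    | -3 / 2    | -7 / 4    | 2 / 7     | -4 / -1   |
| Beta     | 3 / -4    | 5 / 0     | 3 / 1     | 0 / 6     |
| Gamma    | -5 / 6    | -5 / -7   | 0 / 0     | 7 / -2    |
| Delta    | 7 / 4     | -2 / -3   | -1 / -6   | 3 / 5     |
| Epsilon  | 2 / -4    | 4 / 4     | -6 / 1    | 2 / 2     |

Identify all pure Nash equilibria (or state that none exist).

Find each player's best response to every opponent strategy; NE are the intersections.
Firm 1's best responses — vs Alpha: Delta (payoff 7); vs Beta: Beta (payoff 5); vs Gamma: Beta (payoff 3); vs Delta: Gamma (payoff 7).
Firm 2's best responses — vs Alpha: Gamma (payoff 7); vs Beta: Delta (payoff 6); vs Gamma: Alpha (payoff 6); vs Delta: Delta (payoff 5); vs Epsilon: Beta (payoff 4).
No cell has both players best-responding. For instance, Firm 1's best reply to Alpha is Delta, but against Delta Firm 2 prefers Delta over Alpha.

None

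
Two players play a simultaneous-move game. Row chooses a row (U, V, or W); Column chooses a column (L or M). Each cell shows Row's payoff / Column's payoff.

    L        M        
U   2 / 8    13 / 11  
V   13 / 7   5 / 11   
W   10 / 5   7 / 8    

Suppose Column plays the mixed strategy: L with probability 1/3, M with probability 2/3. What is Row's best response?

Row's best reply maximizes expected payoff against the mix.
U: (1/3)·2 + (2/3)·13 = 28/3
V: (1/3)·13 + (2/3)·5 = 23/3
W: (1/3)·10 + (2/3)·7 = 8
Highest expected payoff is 28/3, from U.

U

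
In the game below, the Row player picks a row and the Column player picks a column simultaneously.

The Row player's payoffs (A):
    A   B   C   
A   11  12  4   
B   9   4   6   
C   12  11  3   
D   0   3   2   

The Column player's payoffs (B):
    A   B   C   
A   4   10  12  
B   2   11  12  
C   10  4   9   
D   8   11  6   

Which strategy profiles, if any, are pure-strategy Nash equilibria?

A profile is a Nash equilibrium when each player is best-responding to the other.
The Row player's best responses — vs A: C (payoff 12); vs B: A (payoff 12); vs C: B (payoff 6).
The Column player's best responses — vs A: C (payoff 12); vs B: C (payoff 12); vs C: A (payoff 10); vs D: B (payoff 11).
Mutual best responses occur at (B, C) and (C, A); at each, neither player gains by switching.

(B, C) and (C, A)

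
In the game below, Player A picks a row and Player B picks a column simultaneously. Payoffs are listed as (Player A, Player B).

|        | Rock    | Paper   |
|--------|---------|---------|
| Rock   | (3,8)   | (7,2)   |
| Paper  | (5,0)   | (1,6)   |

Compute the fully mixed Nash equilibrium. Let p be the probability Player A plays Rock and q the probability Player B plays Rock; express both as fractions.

In a mixed NE each player is indifferent between their pure strategies, so the opponent's mix sets the indifference.
Player B indifferent between Rock and Paper: p·8 + (1−p)·0 = p·2 + (1−p)·6 ⟹ 0 + 8p = 6 + (-4)p ⟹ p = 1/2.
Player A indifferent between Rock and Paper: q·3 + (1−q)·7 = q·5 + (1−q)·1 ⟹ 7 + (-4)q = 1 + 4q ⟹ q = 3/4.

p = 1/2, q = 3/4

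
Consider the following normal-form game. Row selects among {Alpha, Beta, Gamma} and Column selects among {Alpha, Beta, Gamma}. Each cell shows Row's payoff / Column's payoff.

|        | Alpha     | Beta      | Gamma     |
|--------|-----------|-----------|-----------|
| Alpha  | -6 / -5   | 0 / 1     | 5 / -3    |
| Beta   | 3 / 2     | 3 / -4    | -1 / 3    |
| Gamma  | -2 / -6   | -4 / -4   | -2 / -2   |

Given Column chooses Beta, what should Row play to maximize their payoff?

Beta

With Column fixed at Beta, Row's payoffs are: Alpha → 0, Beta → 3, Gamma → -4.
The maximum is 3, achieved by Beta.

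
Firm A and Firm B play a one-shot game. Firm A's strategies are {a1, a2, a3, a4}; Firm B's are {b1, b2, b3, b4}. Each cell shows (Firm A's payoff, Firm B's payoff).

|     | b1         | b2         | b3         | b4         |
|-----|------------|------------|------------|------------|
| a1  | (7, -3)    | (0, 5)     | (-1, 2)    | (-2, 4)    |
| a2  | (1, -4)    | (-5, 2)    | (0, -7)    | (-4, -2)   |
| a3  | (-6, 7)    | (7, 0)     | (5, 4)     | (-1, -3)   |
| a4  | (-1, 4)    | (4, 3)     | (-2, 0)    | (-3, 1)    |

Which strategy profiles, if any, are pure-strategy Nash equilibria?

There is no pure-strategy Nash equilibrium

Check mutual best responses: a cell is a NE iff neither player can gain by unilaterally deviating.
Firm A's best responses — vs b1: a1 (payoff 7); vs b2: a3 (payoff 7); vs b3: a3 (payoff 5); vs b4: a3 (payoff -1).
Firm B's best responses — vs a1: b2 (payoff 5); vs a2: b2 (payoff 2); vs a3: b1 (payoff 7); vs a4: b1 (payoff 4).
No cell has both players best-responding. For instance, Firm A's best reply to b2 is a3, but against a3 Firm B prefers b1 over b2.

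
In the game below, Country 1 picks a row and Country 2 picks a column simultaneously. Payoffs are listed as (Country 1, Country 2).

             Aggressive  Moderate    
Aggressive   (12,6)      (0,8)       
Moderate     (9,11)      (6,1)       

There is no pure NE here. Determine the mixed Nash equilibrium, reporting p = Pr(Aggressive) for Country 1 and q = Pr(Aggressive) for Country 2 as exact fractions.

Each player's mixing probability is pinned down by making the *other* player indifferent.
Country 2 indifferent between Aggressive and Moderate: p·6 + (1−p)·11 = p·8 + (1−p)·1 ⟹ 11 + (-5)p = 1 + 7p ⟹ p = 5/6.
Country 1 indifferent between Aggressive and Moderate: q·12 + (1−q)·0 = q·9 + (1−q)·6 ⟹ 0 + 12q = 6 + 3q ⟹ q = 2/3.

p = 5/6, q = 2/3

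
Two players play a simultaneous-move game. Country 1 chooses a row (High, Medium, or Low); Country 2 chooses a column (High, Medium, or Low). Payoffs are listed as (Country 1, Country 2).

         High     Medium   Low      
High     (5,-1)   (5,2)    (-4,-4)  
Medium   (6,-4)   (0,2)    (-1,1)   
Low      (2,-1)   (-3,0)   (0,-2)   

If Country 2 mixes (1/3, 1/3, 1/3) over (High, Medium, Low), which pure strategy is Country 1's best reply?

High

Country 1's best reply maximizes expected payoff against the mix.
High: (1/3)·5 + (1/3)·5 + (1/3)·(-4) = 2
Medium: (1/3)·6 + (1/3)·0 + (1/3)·(-1) = 5/3
Low: (1/3)·2 + (1/3)·(-3) + (1/3)·0 = -1/3
Highest expected payoff is 2, from High.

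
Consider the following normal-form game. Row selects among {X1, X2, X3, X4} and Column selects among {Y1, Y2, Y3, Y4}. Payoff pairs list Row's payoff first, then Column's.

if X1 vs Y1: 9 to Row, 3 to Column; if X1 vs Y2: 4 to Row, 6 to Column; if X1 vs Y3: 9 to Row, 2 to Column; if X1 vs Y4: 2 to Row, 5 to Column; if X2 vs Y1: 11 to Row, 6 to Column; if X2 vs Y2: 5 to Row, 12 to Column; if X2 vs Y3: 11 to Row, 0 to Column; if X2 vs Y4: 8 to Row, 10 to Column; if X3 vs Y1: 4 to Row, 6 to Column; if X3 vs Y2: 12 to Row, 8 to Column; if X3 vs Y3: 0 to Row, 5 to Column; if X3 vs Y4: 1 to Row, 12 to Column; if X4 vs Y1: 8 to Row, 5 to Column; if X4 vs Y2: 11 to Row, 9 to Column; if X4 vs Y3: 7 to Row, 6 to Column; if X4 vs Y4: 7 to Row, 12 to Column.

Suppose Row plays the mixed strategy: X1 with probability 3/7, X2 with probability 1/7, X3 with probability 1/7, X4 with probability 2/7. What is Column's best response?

Y4

Column's best reply maximizes expected payoff against the mix.
Y1: (3/7)·3 + (1/7)·6 + (1/7)·6 + (2/7)·5 = 31/7
Y2: (3/7)·6 + (1/7)·12 + (1/7)·8 + (2/7)·9 = 8
Y3: (3/7)·2 + (1/7)·0 + (1/7)·5 + (2/7)·6 = 23/7
Y4: (3/7)·5 + (1/7)·10 + (1/7)·12 + (2/7)·12 = 61/7
Highest expected payoff is 61/7, from Y4.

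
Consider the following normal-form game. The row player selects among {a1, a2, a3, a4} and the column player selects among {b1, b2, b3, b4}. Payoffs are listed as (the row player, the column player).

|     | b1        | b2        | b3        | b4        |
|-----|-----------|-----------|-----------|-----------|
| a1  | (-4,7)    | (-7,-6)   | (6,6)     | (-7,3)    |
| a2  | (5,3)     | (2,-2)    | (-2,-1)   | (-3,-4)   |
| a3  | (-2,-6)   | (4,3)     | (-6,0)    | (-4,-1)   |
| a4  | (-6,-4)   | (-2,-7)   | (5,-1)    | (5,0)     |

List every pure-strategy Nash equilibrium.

(a2, b1), (a3, b2), and (a4, b4)

Find each player's best response to every opponent strategy; NE are the intersections.
The row player's best responses — vs b1: a2 (payoff 5); vs b2: a3 (payoff 4); vs b3: a1 (payoff 6); vs b4: a4 (payoff 5).
The column player's best responses — vs a1: b1 (payoff 7); vs a2: b1 (payoff 3); vs a3: b2 (payoff 3); vs a4: b4 (payoff 0).
Mutual best responses occur at (a2, b1), (a3, b2), and (a4, b4); at each, neither player gains by switching.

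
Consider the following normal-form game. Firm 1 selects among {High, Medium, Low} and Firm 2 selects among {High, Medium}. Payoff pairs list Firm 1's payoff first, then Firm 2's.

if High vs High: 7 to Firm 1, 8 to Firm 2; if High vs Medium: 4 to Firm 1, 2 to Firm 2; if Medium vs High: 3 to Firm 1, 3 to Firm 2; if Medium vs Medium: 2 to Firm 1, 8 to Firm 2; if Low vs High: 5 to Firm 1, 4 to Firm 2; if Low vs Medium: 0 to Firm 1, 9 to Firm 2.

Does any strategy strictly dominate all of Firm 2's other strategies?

Check whether one of Firm 2's strategies beats all alternatives regardless of what the opponent does.
High is not dominant: against Medium, Medium gives 8 > 3.
Medium is not dominant: against High, High gives 8 > 2.
No single strategy is best against every opponent action.

No strictly dominant strategy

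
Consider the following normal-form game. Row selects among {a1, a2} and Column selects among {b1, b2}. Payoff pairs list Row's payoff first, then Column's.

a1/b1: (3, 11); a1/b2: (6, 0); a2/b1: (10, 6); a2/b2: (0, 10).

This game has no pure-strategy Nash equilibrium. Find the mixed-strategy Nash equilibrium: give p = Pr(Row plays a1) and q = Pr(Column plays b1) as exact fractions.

In a mixed NE each player is indifferent between their pure strategies, so the opponent's mix sets the indifference.
Column indifferent between b1 and b2: p·11 + (1−p)·6 = p·0 + (1−p)·10 ⟹ 6 + 5p = 10 + (-10)p ⟹ p = 4/15.
Row indifferent between a1 and a2: q·3 + (1−q)·6 = q·10 + (1−q)·0 ⟹ 6 + (-3)q = 0 + 10q ⟹ q = 6/13.

p = 4/15, q = 6/13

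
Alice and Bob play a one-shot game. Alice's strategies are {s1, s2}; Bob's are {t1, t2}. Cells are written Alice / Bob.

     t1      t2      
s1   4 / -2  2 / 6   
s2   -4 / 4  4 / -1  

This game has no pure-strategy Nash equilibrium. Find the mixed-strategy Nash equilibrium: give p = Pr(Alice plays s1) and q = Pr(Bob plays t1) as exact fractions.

In a mixed NE each player is indifferent between their pure strategies, so the opponent's mix sets the indifference.
Bob indifferent between t1 and t2: p·(-2) + (1−p)·4 = p·6 + (1−p)·(-1) ⟹ 4 + (-6)p = (-1) + 7p ⟹ p = 5/13.
Alice indifferent between s1 and s2: q·4 + (1−q)·2 = q·(-4) + (1−q)·4 ⟹ 2 + 2q = 4 + (-8)q ⟹ q = 1/5.

p = 5/13, q = 1/5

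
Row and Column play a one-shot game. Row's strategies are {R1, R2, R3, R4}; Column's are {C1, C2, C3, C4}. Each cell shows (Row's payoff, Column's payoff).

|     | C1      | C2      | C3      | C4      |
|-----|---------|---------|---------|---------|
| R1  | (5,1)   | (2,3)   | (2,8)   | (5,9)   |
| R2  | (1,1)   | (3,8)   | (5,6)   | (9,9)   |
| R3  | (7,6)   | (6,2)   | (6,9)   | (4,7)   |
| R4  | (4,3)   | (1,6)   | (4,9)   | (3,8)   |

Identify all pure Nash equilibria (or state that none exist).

(R2, C4) and (R3, C3)

Find each player's best response to every opponent strategy; NE are the intersections.
Row's best responses — vs C1: R3 (payoff 7); vs C2: R3 (payoff 6); vs C3: R3 (payoff 6); vs C4: R2 (payoff 9).
Column's best responses — vs R1: C4 (payoff 9); vs R2: C4 (payoff 9); vs R3: C3 (payoff 9); vs R4: C3 (payoff 9).
Mutual best responses occur at (R2, C4) and (R3, C3); at each, neither player gains by switching.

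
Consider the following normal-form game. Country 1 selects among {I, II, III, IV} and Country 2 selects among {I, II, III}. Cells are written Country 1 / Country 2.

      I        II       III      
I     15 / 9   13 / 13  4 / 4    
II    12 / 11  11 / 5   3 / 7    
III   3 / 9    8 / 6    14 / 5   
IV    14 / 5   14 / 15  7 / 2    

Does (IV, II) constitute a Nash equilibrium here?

Yes

Holding Country 2 at II: Country 1 gets 14 from IV, versus 13 from I, 11 from II, 8 from III. No profitable deviation for Country 1.
Holding Country 1 at IV: Country 2 gets 15 from II, versus 5 from I, 2 from III. No profitable deviation for Country 2 either.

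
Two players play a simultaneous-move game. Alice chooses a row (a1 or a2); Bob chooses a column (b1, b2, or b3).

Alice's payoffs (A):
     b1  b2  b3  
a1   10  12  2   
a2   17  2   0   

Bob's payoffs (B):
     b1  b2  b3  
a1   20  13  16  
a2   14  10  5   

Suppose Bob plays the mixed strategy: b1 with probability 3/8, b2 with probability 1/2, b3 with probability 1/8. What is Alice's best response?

a1

Compute Alice's expected payoff from each pure strategy against the given mix.
a1: (3/8)·10 + (1/2)·12 + (1/8)·2 = 10
a2: (3/8)·17 + (1/2)·2 + (1/8)·0 = 59/8
Highest expected payoff is 10, from a1.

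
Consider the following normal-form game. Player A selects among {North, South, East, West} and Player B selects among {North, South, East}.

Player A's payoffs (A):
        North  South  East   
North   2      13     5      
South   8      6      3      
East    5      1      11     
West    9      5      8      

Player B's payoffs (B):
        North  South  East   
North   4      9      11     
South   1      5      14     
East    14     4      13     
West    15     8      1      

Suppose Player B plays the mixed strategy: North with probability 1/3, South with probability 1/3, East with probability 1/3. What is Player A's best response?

Compute Player A's expected payoff from each pure strategy against the given mix.
North: (1/3)·2 + (1/3)·13 + (1/3)·5 = 20/3
South: (1/3)·8 + (1/3)·6 + (1/3)·3 = 17/3
East: (1/3)·5 + (1/3)·1 + (1/3)·11 = 17/3
West: (1/3)·9 + (1/3)·5 + (1/3)·8 = 22/3
Highest expected payoff is 22/3, from West.

West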